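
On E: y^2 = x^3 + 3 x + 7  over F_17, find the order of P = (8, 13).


Compute successive multiples of P until we hit O:
  1P = (8, 13)
  2P = (2, 15)
  3P = (9, 10)
  4P = (9, 7)
  5P = (2, 2)
  6P = (8, 4)
  7P = O

ord(P) = 7


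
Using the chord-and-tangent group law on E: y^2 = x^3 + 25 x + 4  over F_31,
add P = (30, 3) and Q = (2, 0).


P != Q, so use the chord formula.
s = (y2 - y1) / (x2 - x1) = (28) / (3) mod 31 = 30
x3 = s^2 - x1 - x2 mod 31 = 30^2 - 30 - 2 = 0
y3 = s (x1 - x3) - y1 mod 31 = 30 * (30 - 0) - 3 = 29

P + Q = (0, 29)


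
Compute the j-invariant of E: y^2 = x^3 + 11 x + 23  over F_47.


Delta = -16(4 a^3 + 27 b^2) mod 47 = 13
-1728 * (4 a)^3 = -1728 * (4*11)^3 mod 47 = 32
j = 32 * 13^(-1) mod 47 = 35

j = 35 (mod 47)


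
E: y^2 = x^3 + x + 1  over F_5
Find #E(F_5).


For each x in F_5, count y with y^2 = x^3 + 1 x + 1 mod 5:
  x = 0: RHS = 1, y in [1, 4]  -> 2 point(s)
  x = 2: RHS = 1, y in [1, 4]  -> 2 point(s)
  x = 3: RHS = 1, y in [1, 4]  -> 2 point(s)
  x = 4: RHS = 4, y in [2, 3]  -> 2 point(s)
Affine points: 8. Add the point at infinity: total = 9.

#E(F_5) = 9


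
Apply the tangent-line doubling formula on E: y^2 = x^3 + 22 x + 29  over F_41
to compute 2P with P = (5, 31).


Doubling: s = (3 x1^2 + a) / (2 y1)
s = (3*5^2 + 22) / (2*31) mod 41 = 30
x3 = s^2 - 2 x1 mod 41 = 30^2 - 2*5 = 29
y3 = s (x1 - x3) - y1 mod 41 = 30 * (5 - 29) - 31 = 28

2P = (29, 28)


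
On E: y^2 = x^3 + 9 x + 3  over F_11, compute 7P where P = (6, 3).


k = 7 = 111_2 (binary, LSB first: 111)
Double-and-add from P = (6, 3):
  bit 0 = 1: acc = O + (6, 3) = (6, 3)
  bit 1 = 1: acc = (6, 3) + (8, 2) = (0, 5)
  bit 2 = 1: acc = (0, 5) + (10, 2) = (10, 9)

7P = (10, 9)


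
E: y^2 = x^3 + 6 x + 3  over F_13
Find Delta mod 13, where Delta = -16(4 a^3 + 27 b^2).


4 a^3 + 27 b^2 = 4*6^3 + 27*3^2 = 864 + 243 = 1107
Delta = -16 * (1107) = -17712
Delta mod 13 = 7

Delta = 7 (mod 13)


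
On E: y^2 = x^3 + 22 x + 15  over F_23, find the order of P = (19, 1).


Compute successive multiples of P until we hit O:
  1P = (19, 1)
  2P = (14, 13)
  3P = (16, 1)
  4P = (11, 22)
  5P = (6, 8)
  6P = (7, 12)
  7P = (21, 20)
  8P = (10, 4)
  ... (continuing to 27P)
  27P = O

ord(P) = 27


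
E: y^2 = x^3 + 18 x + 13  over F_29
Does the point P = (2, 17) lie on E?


Check whether y^2 = x^3 + 18 x + 13 (mod 29) for (x, y) = (2, 17).
LHS: y^2 = 17^2 mod 29 = 28
RHS: x^3 + 18 x + 13 = 2^3 + 18*2 + 13 mod 29 = 28
LHS = RHS

Yes, on the curve


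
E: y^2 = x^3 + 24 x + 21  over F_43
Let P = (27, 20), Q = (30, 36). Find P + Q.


P != Q, so use the chord formula.
s = (y2 - y1) / (x2 - x1) = (16) / (3) mod 43 = 34
x3 = s^2 - x1 - x2 mod 43 = 34^2 - 27 - 30 = 24
y3 = s (x1 - x3) - y1 mod 43 = 34 * (27 - 24) - 20 = 39

P + Q = (24, 39)


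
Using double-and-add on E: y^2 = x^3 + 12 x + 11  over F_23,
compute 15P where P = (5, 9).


k = 15 = 1111_2 (binary, LSB first: 1111)
Double-and-add from P = (5, 9):
  bit 0 = 1: acc = O + (5, 9) = (5, 9)
  bit 1 = 1: acc = (5, 9) + (14, 5) = (13, 15)
  bit 2 = 1: acc = (13, 15) + (7, 1) = (11, 5)
  bit 3 = 1: acc = (11, 5) + (10, 2) = (11, 18)

15P = (11, 18)


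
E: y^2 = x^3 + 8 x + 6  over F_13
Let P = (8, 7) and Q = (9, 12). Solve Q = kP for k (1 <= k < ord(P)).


Enumerate multiples of P until we hit Q = (9, 12):
  1P = (8, 7)
  2P = (9, 1)
  3P = (6, 7)
  4P = (12, 6)
  5P = (2, 11)
  6P = (2, 2)
  7P = (12, 7)
  8P = (6, 6)
  9P = (9, 12)
Match found at i = 9.

k = 9


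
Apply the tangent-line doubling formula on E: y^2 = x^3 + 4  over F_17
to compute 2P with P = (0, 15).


Doubling: s = (3 x1^2 + a) / (2 y1)
s = (3*0^2 + 0) / (2*15) mod 17 = 0
x3 = s^2 - 2 x1 mod 17 = 0^2 - 2*0 = 0
y3 = s (x1 - x3) - y1 mod 17 = 0 * (0 - 0) - 15 = 2

2P = (0, 2)


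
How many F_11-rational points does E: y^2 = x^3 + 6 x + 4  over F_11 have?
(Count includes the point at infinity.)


For each x in F_11, count y with y^2 = x^3 + 6 x + 4 mod 11:
  x = 0: RHS = 4, y in [2, 9]  -> 2 point(s)
  x = 1: RHS = 0, y in [0]  -> 1 point(s)
  x = 3: RHS = 5, y in [4, 7]  -> 2 point(s)
  x = 4: RHS = 4, y in [2, 9]  -> 2 point(s)
  x = 5: RHS = 5, y in [4, 7]  -> 2 point(s)
  x = 6: RHS = 3, y in [5, 6]  -> 2 point(s)
  x = 7: RHS = 4, y in [2, 9]  -> 2 point(s)
  x = 8: RHS = 3, y in [5, 6]  -> 2 point(s)
Affine points: 15. Add the point at infinity: total = 16.

#E(F_11) = 16


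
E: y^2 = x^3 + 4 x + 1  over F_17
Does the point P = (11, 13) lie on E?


Check whether y^2 = x^3 + 4 x + 1 (mod 17) for (x, y) = (11, 13).
LHS: y^2 = 13^2 mod 17 = 16
RHS: x^3 + 4 x + 1 = 11^3 + 4*11 + 1 mod 17 = 16
LHS = RHS

Yes, on the curve


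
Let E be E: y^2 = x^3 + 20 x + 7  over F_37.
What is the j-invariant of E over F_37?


Delta = -16(4 a^3 + 27 b^2) mod 37 = 2
-1728 * (4 a)^3 = -1728 * (4*20)^3 mod 37 = 8
j = 8 * 2^(-1) mod 37 = 4

j = 4 (mod 37)


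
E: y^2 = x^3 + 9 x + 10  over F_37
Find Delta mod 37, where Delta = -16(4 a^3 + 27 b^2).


4 a^3 + 27 b^2 = 4*9^3 + 27*10^2 = 2916 + 2700 = 5616
Delta = -16 * (5616) = -89856
Delta mod 37 = 17

Delta = 17 (mod 37)


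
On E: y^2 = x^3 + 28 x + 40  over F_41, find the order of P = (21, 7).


Compute successive multiples of P until we hit O:
  1P = (21, 7)
  2P = (35, 36)
  3P = (10, 7)
  4P = (10, 34)
  5P = (35, 5)
  6P = (21, 34)
  7P = O

ord(P) = 7


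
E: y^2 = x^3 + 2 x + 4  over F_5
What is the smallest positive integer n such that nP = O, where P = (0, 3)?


Compute successive multiples of P until we hit O:
  1P = (0, 3)
  2P = (4, 4)
  3P = (2, 4)
  4P = (2, 1)
  5P = (4, 1)
  6P = (0, 2)
  7P = O

ord(P) = 7


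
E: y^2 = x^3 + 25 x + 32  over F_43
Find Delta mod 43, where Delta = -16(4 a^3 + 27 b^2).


4 a^3 + 27 b^2 = 4*25^3 + 27*32^2 = 62500 + 27648 = 90148
Delta = -16 * (90148) = -1442368
Delta mod 43 = 24

Delta = 24 (mod 43)


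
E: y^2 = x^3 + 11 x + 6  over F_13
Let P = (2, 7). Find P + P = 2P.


Doubling: s = (3 x1^2 + a) / (2 y1)
s = (3*2^2 + 11) / (2*7) mod 13 = 10
x3 = s^2 - 2 x1 mod 13 = 10^2 - 2*2 = 5
y3 = s (x1 - x3) - y1 mod 13 = 10 * (2 - 5) - 7 = 2

2P = (5, 2)


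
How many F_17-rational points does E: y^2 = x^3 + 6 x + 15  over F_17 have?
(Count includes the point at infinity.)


For each x in F_17, count y with y^2 = x^3 + 6 x + 15 mod 17:
  x = 0: RHS = 15, y in [7, 10]  -> 2 point(s)
  x = 2: RHS = 1, y in [1, 16]  -> 2 point(s)
  x = 3: RHS = 9, y in [3, 14]  -> 2 point(s)
  x = 4: RHS = 1, y in [1, 16]  -> 2 point(s)
  x = 5: RHS = 0, y in [0]  -> 1 point(s)
  x = 7: RHS = 9, y in [3, 14]  -> 2 point(s)
  x = 9: RHS = 16, y in [4, 13]  -> 2 point(s)
  x = 10: RHS = 4, y in [2, 15]  -> 2 point(s)
  x = 11: RHS = 1, y in [1, 16]  -> 2 point(s)
  x = 12: RHS = 13, y in [8, 9]  -> 2 point(s)
  x = 14: RHS = 4, y in [2, 15]  -> 2 point(s)
  x = 16: RHS = 8, y in [5, 12]  -> 2 point(s)
Affine points: 23. Add the point at infinity: total = 24.

#E(F_17) = 24


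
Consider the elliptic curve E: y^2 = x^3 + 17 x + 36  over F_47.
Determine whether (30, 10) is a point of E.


Check whether y^2 = x^3 + 17 x + 36 (mod 47) for (x, y) = (30, 10).
LHS: y^2 = 10^2 mod 47 = 6
RHS: x^3 + 17 x + 36 = 30^3 + 17*30 + 36 mod 47 = 4
LHS != RHS

No, not on the curve


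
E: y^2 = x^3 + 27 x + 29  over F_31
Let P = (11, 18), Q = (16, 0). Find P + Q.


P != Q, so use the chord formula.
s = (y2 - y1) / (x2 - x1) = (13) / (5) mod 31 = 15
x3 = s^2 - x1 - x2 mod 31 = 15^2 - 11 - 16 = 12
y3 = s (x1 - x3) - y1 mod 31 = 15 * (11 - 12) - 18 = 29

P + Q = (12, 29)


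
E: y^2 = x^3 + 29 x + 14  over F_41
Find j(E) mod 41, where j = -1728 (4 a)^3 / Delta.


Delta = -16(4 a^3 + 27 b^2) mod 41 = 8
-1728 * (4 a)^3 = -1728 * (4*29)^3 mod 41 = 8
j = 8 * 8^(-1) mod 41 = 1

j = 1 (mod 41)


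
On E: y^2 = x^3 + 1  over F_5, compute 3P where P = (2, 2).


k = 3 = 11_2 (binary, LSB first: 11)
Double-and-add from P = (2, 2):
  bit 0 = 1: acc = O + (2, 2) = (2, 2)
  bit 1 = 1: acc = (2, 2) + (0, 4) = (4, 0)

3P = (4, 0)


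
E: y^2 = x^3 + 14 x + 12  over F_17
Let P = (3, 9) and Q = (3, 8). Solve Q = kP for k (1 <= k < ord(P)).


Enumerate multiples of P until we hit Q = (3, 8):
  1P = (3, 9)
  2P = (9, 0)
  3P = (3, 8)
Match found at i = 3.

k = 3


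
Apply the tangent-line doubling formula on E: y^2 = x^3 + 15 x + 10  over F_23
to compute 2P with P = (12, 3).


Doubling: s = (3 x1^2 + a) / (2 y1)
s = (3*12^2 + 15) / (2*3) mod 23 = 17
x3 = s^2 - 2 x1 mod 23 = 17^2 - 2*12 = 12
y3 = s (x1 - x3) - y1 mod 23 = 17 * (12 - 12) - 3 = 20

2P = (12, 20)


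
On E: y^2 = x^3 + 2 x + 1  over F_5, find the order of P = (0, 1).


Compute successive multiples of P until we hit O:
  1P = (0, 1)
  2P = (1, 3)
  3P = (3, 3)
  4P = (3, 2)
  5P = (1, 2)
  6P = (0, 4)
  7P = O

ord(P) = 7


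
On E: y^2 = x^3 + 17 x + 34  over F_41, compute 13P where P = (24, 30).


k = 13 = 1101_2 (binary, LSB first: 1011)
Double-and-add from P = (24, 30):
  bit 0 = 1: acc = O + (24, 30) = (24, 30)
  bit 1 = 0: acc unchanged = (24, 30)
  bit 2 = 1: acc = (24, 30) + (23, 13) = (37, 36)
  bit 3 = 1: acc = (37, 36) + (27, 2) = (23, 28)

13P = (23, 28)


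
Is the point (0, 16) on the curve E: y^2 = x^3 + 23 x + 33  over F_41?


Check whether y^2 = x^3 + 23 x + 33 (mod 41) for (x, y) = (0, 16).
LHS: y^2 = 16^2 mod 41 = 10
RHS: x^3 + 23 x + 33 = 0^3 + 23*0 + 33 mod 41 = 33
LHS != RHS

No, not on the curve


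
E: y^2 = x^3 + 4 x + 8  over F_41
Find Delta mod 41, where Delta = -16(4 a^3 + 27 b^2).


4 a^3 + 27 b^2 = 4*4^3 + 27*8^2 = 256 + 1728 = 1984
Delta = -16 * (1984) = -31744
Delta mod 41 = 31

Delta = 31 (mod 41)


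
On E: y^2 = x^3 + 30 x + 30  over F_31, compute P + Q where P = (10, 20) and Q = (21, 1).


P != Q, so use the chord formula.
s = (y2 - y1) / (x2 - x1) = (12) / (11) mod 31 = 18
x3 = s^2 - x1 - x2 mod 31 = 18^2 - 10 - 21 = 14
y3 = s (x1 - x3) - y1 mod 31 = 18 * (10 - 14) - 20 = 1

P + Q = (14, 1)


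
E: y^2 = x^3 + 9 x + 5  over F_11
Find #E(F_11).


For each x in F_11, count y with y^2 = x^3 + 9 x + 5 mod 11:
  x = 0: RHS = 5, y in [4, 7]  -> 2 point(s)
  x = 1: RHS = 4, y in [2, 9]  -> 2 point(s)
  x = 2: RHS = 9, y in [3, 8]  -> 2 point(s)
  x = 3: RHS = 4, y in [2, 9]  -> 2 point(s)
  x = 6: RHS = 0, y in [0]  -> 1 point(s)
  x = 7: RHS = 4, y in [2, 9]  -> 2 point(s)
  x = 9: RHS = 1, y in [1, 10]  -> 2 point(s)
Affine points: 13. Add the point at infinity: total = 14.

#E(F_11) = 14


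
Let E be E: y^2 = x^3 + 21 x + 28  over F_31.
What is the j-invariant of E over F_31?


Delta = -16(4 a^3 + 27 b^2) mod 31 = 3
-1728 * (4 a)^3 = -1728 * (4*21)^3 mod 31 = 27
j = 27 * 3^(-1) mod 31 = 9

j = 9 (mod 31)


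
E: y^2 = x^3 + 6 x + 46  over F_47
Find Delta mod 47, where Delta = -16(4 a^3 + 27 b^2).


4 a^3 + 27 b^2 = 4*6^3 + 27*46^2 = 864 + 57132 = 57996
Delta = -16 * (57996) = -927936
Delta mod 47 = 32

Delta = 32 (mod 47)


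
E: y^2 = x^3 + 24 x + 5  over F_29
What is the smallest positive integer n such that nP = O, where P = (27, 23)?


Compute successive multiples of P until we hit O:
  1P = (27, 23)
  2P = (13, 22)
  3P = (22, 25)
  4P = (8, 10)
  5P = (7, 9)
  6P = (1, 1)
  7P = (0, 11)
  8P = (9, 14)
  ... (continuing to 33P)
  33P = O

ord(P) = 33


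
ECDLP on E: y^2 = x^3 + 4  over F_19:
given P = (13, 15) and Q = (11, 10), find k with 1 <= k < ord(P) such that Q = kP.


Enumerate multiples of P until we hit Q = (11, 10):
  1P = (13, 15)
  2P = (9, 7)
  3P = (1, 9)
  4P = (10, 15)
  5P = (15, 4)
  6P = (7, 9)
  7P = (0, 17)
  8P = (4, 7)
  9P = (11, 10)
Match found at i = 9.

k = 9


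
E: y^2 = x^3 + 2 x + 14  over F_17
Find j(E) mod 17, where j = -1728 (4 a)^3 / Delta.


Delta = -16(4 a^3 + 27 b^2) mod 17 = 3
-1728 * (4 a)^3 = -1728 * (4*2)^3 mod 17 = 12
j = 12 * 3^(-1) mod 17 = 4

j = 4 (mod 17)


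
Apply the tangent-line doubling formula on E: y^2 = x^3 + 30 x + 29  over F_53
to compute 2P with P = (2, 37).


Doubling: s = (3 x1^2 + a) / (2 y1)
s = (3*2^2 + 30) / (2*37) mod 53 = 2
x3 = s^2 - 2 x1 mod 53 = 2^2 - 2*2 = 0
y3 = s (x1 - x3) - y1 mod 53 = 2 * (2 - 0) - 37 = 20

2P = (0, 20)


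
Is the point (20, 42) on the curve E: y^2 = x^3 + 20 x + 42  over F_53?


Check whether y^2 = x^3 + 20 x + 42 (mod 53) for (x, y) = (20, 42).
LHS: y^2 = 42^2 mod 53 = 15
RHS: x^3 + 20 x + 42 = 20^3 + 20*20 + 42 mod 53 = 15
LHS = RHS

Yes, on the curve


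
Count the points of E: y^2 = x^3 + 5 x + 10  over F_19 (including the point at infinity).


For each x in F_19, count y with y^2 = x^3 + 5 x + 10 mod 19:
  x = 1: RHS = 16, y in [4, 15]  -> 2 point(s)
  x = 2: RHS = 9, y in [3, 16]  -> 2 point(s)
  x = 6: RHS = 9, y in [3, 16]  -> 2 point(s)
  x = 8: RHS = 11, y in [7, 12]  -> 2 point(s)
  x = 9: RHS = 5, y in [9, 10]  -> 2 point(s)
  x = 11: RHS = 9, y in [3, 16]  -> 2 point(s)
  x = 13: RHS = 11, y in [7, 12]  -> 2 point(s)
  x = 16: RHS = 6, y in [5, 14]  -> 2 point(s)
  x = 17: RHS = 11, y in [7, 12]  -> 2 point(s)
  x = 18: RHS = 4, y in [2, 17]  -> 2 point(s)
Affine points: 20. Add the point at infinity: total = 21.

#E(F_19) = 21


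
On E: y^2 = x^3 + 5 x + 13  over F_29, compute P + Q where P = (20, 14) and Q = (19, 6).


P != Q, so use the chord formula.
s = (y2 - y1) / (x2 - x1) = (21) / (28) mod 29 = 8
x3 = s^2 - x1 - x2 mod 29 = 8^2 - 20 - 19 = 25
y3 = s (x1 - x3) - y1 mod 29 = 8 * (20 - 25) - 14 = 4

P + Q = (25, 4)


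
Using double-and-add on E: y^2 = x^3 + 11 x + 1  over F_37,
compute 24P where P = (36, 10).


k = 24 = 11000_2 (binary, LSB first: 00011)
Double-and-add from P = (36, 10):
  bit 0 = 0: acc unchanged = O
  bit 1 = 0: acc unchanged = O
  bit 2 = 0: acc unchanged = O
  bit 3 = 1: acc = O + (30, 32) = (30, 32)
  bit 4 = 1: acc = (30, 32) + (15, 27) = (25, 19)

24P = (25, 19)


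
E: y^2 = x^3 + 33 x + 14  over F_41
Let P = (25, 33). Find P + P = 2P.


Doubling: s = (3 x1^2 + a) / (2 y1)
s = (3*25^2 + 33) / (2*33) mod 41 = 14
x3 = s^2 - 2 x1 mod 41 = 14^2 - 2*25 = 23
y3 = s (x1 - x3) - y1 mod 41 = 14 * (25 - 23) - 33 = 36

2P = (23, 36)


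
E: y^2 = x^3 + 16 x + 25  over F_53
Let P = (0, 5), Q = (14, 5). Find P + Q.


P != Q, so use the chord formula.
s = (y2 - y1) / (x2 - x1) = (0) / (14) mod 53 = 0
x3 = s^2 - x1 - x2 mod 53 = 0^2 - 0 - 14 = 39
y3 = s (x1 - x3) - y1 mod 53 = 0 * (0 - 39) - 5 = 48

P + Q = (39, 48)


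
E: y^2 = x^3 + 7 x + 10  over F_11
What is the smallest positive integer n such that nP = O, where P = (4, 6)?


Compute successive multiples of P until we hit O:
  1P = (4, 6)
  2P = (3, 5)
  3P = (5, 4)
  4P = (6, 9)
  5P = (6, 2)
  6P = (5, 7)
  7P = (3, 6)
  8P = (4, 5)
  ... (continuing to 9P)
  9P = O

ord(P) = 9


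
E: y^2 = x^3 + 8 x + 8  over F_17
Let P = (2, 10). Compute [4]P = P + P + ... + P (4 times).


k = 4 = 100_2 (binary, LSB first: 001)
Double-and-add from P = (2, 10):
  bit 0 = 0: acc unchanged = O
  bit 1 = 0: acc unchanged = O
  bit 2 = 1: acc = O + (14, 5) = (14, 5)

4P = (14, 5)


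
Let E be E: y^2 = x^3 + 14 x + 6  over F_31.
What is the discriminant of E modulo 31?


4 a^3 + 27 b^2 = 4*14^3 + 27*6^2 = 10976 + 972 = 11948
Delta = -16 * (11948) = -191168
Delta mod 31 = 9

Delta = 9 (mod 31)


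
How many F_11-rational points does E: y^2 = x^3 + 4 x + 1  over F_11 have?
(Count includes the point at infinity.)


For each x in F_11, count y with y^2 = x^3 + 4 x + 1 mod 11:
  x = 0: RHS = 1, y in [1, 10]  -> 2 point(s)
  x = 4: RHS = 4, y in [2, 9]  -> 2 point(s)
  x = 5: RHS = 3, y in [5, 6]  -> 2 point(s)
  x = 7: RHS = 9, y in [3, 8]  -> 2 point(s)
Affine points: 8. Add the point at infinity: total = 9.

#E(F_11) = 9


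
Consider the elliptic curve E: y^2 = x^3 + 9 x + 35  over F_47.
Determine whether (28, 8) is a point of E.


Check whether y^2 = x^3 + 9 x + 35 (mod 47) for (x, y) = (28, 8).
LHS: y^2 = 8^2 mod 47 = 17
RHS: x^3 + 9 x + 35 = 28^3 + 9*28 + 35 mod 47 = 8
LHS != RHS

No, not on the curve


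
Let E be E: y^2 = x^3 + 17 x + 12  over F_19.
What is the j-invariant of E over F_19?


Delta = -16(4 a^3 + 27 b^2) mod 19 = 16
-1728 * (4 a)^3 = -1728 * (4*17)^3 mod 19 = 1
j = 1 * 16^(-1) mod 19 = 6

j = 6 (mod 19)


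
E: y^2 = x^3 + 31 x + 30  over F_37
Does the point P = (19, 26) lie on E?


Check whether y^2 = x^3 + 31 x + 30 (mod 37) for (x, y) = (19, 26).
LHS: y^2 = 26^2 mod 37 = 10
RHS: x^3 + 31 x + 30 = 19^3 + 31*19 + 30 mod 37 = 4
LHS != RHS

No, not on the curve


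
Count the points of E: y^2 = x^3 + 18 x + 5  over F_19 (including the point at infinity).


For each x in F_19, count y with y^2 = x^3 + 18 x + 5 mod 19:
  x = 0: RHS = 5, y in [9, 10]  -> 2 point(s)
  x = 1: RHS = 5, y in [9, 10]  -> 2 point(s)
  x = 2: RHS = 11, y in [7, 12]  -> 2 point(s)
  x = 5: RHS = 11, y in [7, 12]  -> 2 point(s)
  x = 6: RHS = 6, y in [5, 14]  -> 2 point(s)
  x = 10: RHS = 7, y in [8, 11]  -> 2 point(s)
  x = 12: RHS = 11, y in [7, 12]  -> 2 point(s)
  x = 13: RHS = 4, y in [2, 17]  -> 2 point(s)
  x = 16: RHS = 0, y in [0]  -> 1 point(s)
  x = 18: RHS = 5, y in [9, 10]  -> 2 point(s)
Affine points: 19. Add the point at infinity: total = 20.

#E(F_19) = 20


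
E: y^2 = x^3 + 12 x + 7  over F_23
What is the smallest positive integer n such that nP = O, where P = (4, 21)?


Compute successive multiples of P until we hit O:
  1P = (4, 21)
  2P = (10, 0)
  3P = (4, 2)
  4P = O

ord(P) = 4


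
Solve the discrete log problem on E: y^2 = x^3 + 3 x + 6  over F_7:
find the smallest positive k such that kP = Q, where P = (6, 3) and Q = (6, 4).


Enumerate multiples of P until we hit Q = (6, 4):
  1P = (6, 3)
  2P = (3, 0)
  3P = (6, 4)
Match found at i = 3.

k = 3


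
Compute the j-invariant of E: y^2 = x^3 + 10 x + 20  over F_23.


Delta = -16(4 a^3 + 27 b^2) mod 23 = 8
-1728 * (4 a)^3 = -1728 * (4*10)^3 mod 23 = 4
j = 4 * 8^(-1) mod 23 = 12

j = 12 (mod 23)


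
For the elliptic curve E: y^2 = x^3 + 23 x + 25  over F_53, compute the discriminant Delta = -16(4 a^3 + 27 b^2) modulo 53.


4 a^3 + 27 b^2 = 4*23^3 + 27*25^2 = 48668 + 16875 = 65543
Delta = -16 * (65543) = -1048688
Delta mod 53 = 23

Delta = 23 (mod 53)


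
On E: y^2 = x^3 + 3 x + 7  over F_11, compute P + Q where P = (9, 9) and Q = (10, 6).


P != Q, so use the chord formula.
s = (y2 - y1) / (x2 - x1) = (8) / (1) mod 11 = 8
x3 = s^2 - x1 - x2 mod 11 = 8^2 - 9 - 10 = 1
y3 = s (x1 - x3) - y1 mod 11 = 8 * (9 - 1) - 9 = 0

P + Q = (1, 0)


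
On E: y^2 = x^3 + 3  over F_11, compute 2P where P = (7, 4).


Doubling: s = (3 x1^2 + a) / (2 y1)
s = (3*7^2 + 0) / (2*4) mod 11 = 6
x3 = s^2 - 2 x1 mod 11 = 6^2 - 2*7 = 0
y3 = s (x1 - x3) - y1 mod 11 = 6 * (7 - 0) - 4 = 5

2P = (0, 5)


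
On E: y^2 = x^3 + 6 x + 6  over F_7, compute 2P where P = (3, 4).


k = 2 = 10_2 (binary, LSB first: 01)
Double-and-add from P = (3, 4):
  bit 0 = 0: acc unchanged = O
  bit 1 = 1: acc = O + (5, 0) = (5, 0)

2P = (5, 0)


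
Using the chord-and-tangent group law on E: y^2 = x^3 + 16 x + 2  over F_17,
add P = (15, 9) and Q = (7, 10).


P != Q, so use the chord formula.
s = (y2 - y1) / (x2 - x1) = (1) / (9) mod 17 = 2
x3 = s^2 - x1 - x2 mod 17 = 2^2 - 15 - 7 = 16
y3 = s (x1 - x3) - y1 mod 17 = 2 * (15 - 16) - 9 = 6

P + Q = (16, 6)


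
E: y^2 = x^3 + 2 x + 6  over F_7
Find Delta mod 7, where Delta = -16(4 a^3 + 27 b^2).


4 a^3 + 27 b^2 = 4*2^3 + 27*6^2 = 32 + 972 = 1004
Delta = -16 * (1004) = -16064
Delta mod 7 = 1

Delta = 1 (mod 7)


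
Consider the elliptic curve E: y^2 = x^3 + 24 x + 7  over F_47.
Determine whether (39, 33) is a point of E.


Check whether y^2 = x^3 + 24 x + 7 (mod 47) for (x, y) = (39, 33).
LHS: y^2 = 33^2 mod 47 = 8
RHS: x^3 + 24 x + 7 = 39^3 + 24*39 + 7 mod 47 = 8
LHS = RHS

Yes, on the curve


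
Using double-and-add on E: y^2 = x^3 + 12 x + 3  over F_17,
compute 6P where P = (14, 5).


k = 6 = 110_2 (binary, LSB first: 011)
Double-and-add from P = (14, 5):
  bit 0 = 0: acc unchanged = O
  bit 1 = 1: acc = O + (2, 1) = (2, 1)
  bit 2 = 1: acc = (2, 1) + (4, 9) = (10, 1)

6P = (10, 1)


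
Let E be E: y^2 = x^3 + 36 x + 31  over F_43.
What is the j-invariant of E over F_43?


Delta = -16(4 a^3 + 27 b^2) mod 43 = 35
-1728 * (4 a)^3 = -1728 * (4*36)^3 mod 43 = 4
j = 4 * 35^(-1) mod 43 = 21

j = 21 (mod 43)


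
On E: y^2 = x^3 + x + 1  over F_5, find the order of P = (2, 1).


Compute successive multiples of P until we hit O:
  1P = (2, 1)
  2P = (2, 4)
  3P = O

ord(P) = 3


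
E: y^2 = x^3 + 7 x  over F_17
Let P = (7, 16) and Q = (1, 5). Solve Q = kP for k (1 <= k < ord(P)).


Enumerate multiples of P until we hit Q = (1, 5):
  1P = (7, 16)
  2P = (16, 14)
  3P = (10, 13)
  4P = (1, 12)
  5P = (0, 0)
  6P = (1, 5)
Match found at i = 6.

k = 6


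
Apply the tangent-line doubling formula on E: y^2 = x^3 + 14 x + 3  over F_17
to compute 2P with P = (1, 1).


Doubling: s = (3 x1^2 + a) / (2 y1)
s = (3*1^2 + 14) / (2*1) mod 17 = 0
x3 = s^2 - 2 x1 mod 17 = 0^2 - 2*1 = 15
y3 = s (x1 - x3) - y1 mod 17 = 0 * (1 - 15) - 1 = 16

2P = (15, 16)


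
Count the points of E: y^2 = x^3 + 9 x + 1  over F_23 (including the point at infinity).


For each x in F_23, count y with y^2 = x^3 + 9 x + 1 mod 23:
  x = 0: RHS = 1, y in [1, 22]  -> 2 point(s)
  x = 2: RHS = 4, y in [2, 21]  -> 2 point(s)
  x = 3: RHS = 9, y in [3, 20]  -> 2 point(s)
  x = 4: RHS = 9, y in [3, 20]  -> 2 point(s)
  x = 6: RHS = 18, y in [8, 15]  -> 2 point(s)
  x = 7: RHS = 16, y in [4, 19]  -> 2 point(s)
  x = 9: RHS = 6, y in [11, 12]  -> 2 point(s)
  x = 16: RHS = 9, y in [3, 20]  -> 2 point(s)
  x = 19: RHS = 16, y in [4, 19]  -> 2 point(s)
  x = 20: RHS = 16, y in [4, 19]  -> 2 point(s)
Affine points: 20. Add the point at infinity: total = 21.

#E(F_23) = 21


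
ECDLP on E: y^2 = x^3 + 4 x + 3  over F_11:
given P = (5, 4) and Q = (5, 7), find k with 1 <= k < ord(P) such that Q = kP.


Enumerate multiples of P until we hit Q = (5, 7):
  1P = (5, 4)
  2P = (10, 3)
  3P = (0, 6)
  4P = (0, 5)
  5P = (10, 8)
  6P = (5, 7)
Match found at i = 6.

k = 6


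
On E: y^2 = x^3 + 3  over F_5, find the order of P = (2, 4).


Compute successive multiples of P until we hit O:
  1P = (2, 4)
  2P = (2, 1)
  3P = O

ord(P) = 3


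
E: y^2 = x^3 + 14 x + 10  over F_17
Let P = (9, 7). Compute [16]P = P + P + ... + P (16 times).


k = 16 = 10000_2 (binary, LSB first: 00001)
Double-and-add from P = (9, 7):
  bit 0 = 0: acc unchanged = O
  bit 1 = 0: acc unchanged = O
  bit 2 = 0: acc unchanged = O
  bit 3 = 0: acc unchanged = O
  bit 4 = 1: acc = O + (6, 2) = (6, 2)

16P = (6, 2)


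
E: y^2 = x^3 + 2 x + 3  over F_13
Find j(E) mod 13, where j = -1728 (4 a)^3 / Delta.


Delta = -16(4 a^3 + 27 b^2) mod 13 = 7
-1728 * (4 a)^3 = -1728 * (4*2)^3 mod 13 = 5
j = 5 * 7^(-1) mod 13 = 10

j = 10 (mod 13)


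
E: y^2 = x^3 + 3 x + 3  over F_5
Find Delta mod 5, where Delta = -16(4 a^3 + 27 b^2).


4 a^3 + 27 b^2 = 4*3^3 + 27*3^2 = 108 + 243 = 351
Delta = -16 * (351) = -5616
Delta mod 5 = 4

Delta = 4 (mod 5)


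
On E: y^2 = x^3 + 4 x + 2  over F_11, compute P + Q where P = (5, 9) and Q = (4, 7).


P != Q, so use the chord formula.
s = (y2 - y1) / (x2 - x1) = (9) / (10) mod 11 = 2
x3 = s^2 - x1 - x2 mod 11 = 2^2 - 5 - 4 = 6
y3 = s (x1 - x3) - y1 mod 11 = 2 * (5 - 6) - 9 = 0

P + Q = (6, 0)


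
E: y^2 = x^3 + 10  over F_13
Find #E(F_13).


For each x in F_13, count y with y^2 = x^3 + 0 x + 10 mod 13:
  x = 0: RHS = 10, y in [6, 7]  -> 2 point(s)
  x = 4: RHS = 9, y in [3, 10]  -> 2 point(s)
  x = 10: RHS = 9, y in [3, 10]  -> 2 point(s)
  x = 12: RHS = 9, y in [3, 10]  -> 2 point(s)
Affine points: 8. Add the point at infinity: total = 9.

#E(F_13) = 9


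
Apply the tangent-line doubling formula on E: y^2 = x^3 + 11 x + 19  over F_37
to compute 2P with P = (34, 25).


Doubling: s = (3 x1^2 + a) / (2 y1)
s = (3*34^2 + 11) / (2*25) mod 37 = 20
x3 = s^2 - 2 x1 mod 37 = 20^2 - 2*34 = 36
y3 = s (x1 - x3) - y1 mod 37 = 20 * (34 - 36) - 25 = 9

2P = (36, 9)


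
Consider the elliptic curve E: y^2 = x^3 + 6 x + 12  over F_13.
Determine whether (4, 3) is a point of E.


Check whether y^2 = x^3 + 6 x + 12 (mod 13) for (x, y) = (4, 3).
LHS: y^2 = 3^2 mod 13 = 9
RHS: x^3 + 6 x + 12 = 4^3 + 6*4 + 12 mod 13 = 9
LHS = RHS

Yes, on the curve


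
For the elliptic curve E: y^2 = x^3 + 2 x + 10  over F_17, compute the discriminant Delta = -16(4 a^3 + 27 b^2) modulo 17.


4 a^3 + 27 b^2 = 4*2^3 + 27*10^2 = 32 + 2700 = 2732
Delta = -16 * (2732) = -43712
Delta mod 17 = 12

Delta = 12 (mod 17)


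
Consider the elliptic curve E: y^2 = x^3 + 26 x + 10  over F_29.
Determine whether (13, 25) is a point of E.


Check whether y^2 = x^3 + 26 x + 10 (mod 29) for (x, y) = (13, 25).
LHS: y^2 = 25^2 mod 29 = 16
RHS: x^3 + 26 x + 10 = 13^3 + 26*13 + 10 mod 29 = 22
LHS != RHS

No, not on the curve


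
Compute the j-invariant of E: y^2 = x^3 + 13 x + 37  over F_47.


Delta = -16(4 a^3 + 27 b^2) mod 47 = 9
-1728 * (4 a)^3 = -1728 * (4*13)^3 mod 47 = 12
j = 12 * 9^(-1) mod 47 = 17

j = 17 (mod 47)


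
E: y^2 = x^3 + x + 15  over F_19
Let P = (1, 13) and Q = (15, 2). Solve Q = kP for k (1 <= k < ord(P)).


Enumerate multiples of P until we hit Q = (15, 2):
  1P = (1, 13)
  2P = (15, 17)
  3P = (12, 11)
  4P = (12, 8)
  5P = (15, 2)
Match found at i = 5.

k = 5


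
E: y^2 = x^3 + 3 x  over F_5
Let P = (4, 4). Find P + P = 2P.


Doubling: s = (3 x1^2 + a) / (2 y1)
s = (3*4^2 + 3) / (2*4) mod 5 = 2
x3 = s^2 - 2 x1 mod 5 = 2^2 - 2*4 = 1
y3 = s (x1 - x3) - y1 mod 5 = 2 * (4 - 1) - 4 = 2

2P = (1, 2)


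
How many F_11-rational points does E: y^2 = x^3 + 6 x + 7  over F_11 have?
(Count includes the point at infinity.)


For each x in F_11, count y with y^2 = x^3 + 6 x + 7 mod 11:
  x = 1: RHS = 3, y in [5, 6]  -> 2 point(s)
  x = 2: RHS = 5, y in [4, 7]  -> 2 point(s)
  x = 9: RHS = 9, y in [3, 8]  -> 2 point(s)
  x = 10: RHS = 0, y in [0]  -> 1 point(s)
Affine points: 7. Add the point at infinity: total = 8.

#E(F_11) = 8


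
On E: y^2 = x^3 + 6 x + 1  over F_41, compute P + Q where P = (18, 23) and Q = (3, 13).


P != Q, so use the chord formula.
s = (y2 - y1) / (x2 - x1) = (31) / (26) mod 41 = 28
x3 = s^2 - x1 - x2 mod 41 = 28^2 - 18 - 3 = 25
y3 = s (x1 - x3) - y1 mod 41 = 28 * (18 - 25) - 23 = 27

P + Q = (25, 27)


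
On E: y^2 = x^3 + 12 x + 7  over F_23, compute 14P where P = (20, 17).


k = 14 = 1110_2 (binary, LSB first: 0111)
Double-and-add from P = (20, 17):
  bit 0 = 0: acc unchanged = O
  bit 1 = 1: acc = O + (18, 11) = (18, 11)
  bit 2 = 1: acc = (18, 11) + (12, 19) = (5, 10)
  bit 3 = 1: acc = (5, 10) + (3, 22) = (5, 13)

14P = (5, 13)


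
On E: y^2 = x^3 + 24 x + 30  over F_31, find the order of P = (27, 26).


Compute successive multiples of P until we hit O:
  1P = (27, 26)
  2P = (9, 18)
  3P = (4, 29)
  4P = (20, 27)
  5P = (3, 6)
  6P = (6, 7)
  7P = (23, 16)
  8P = (26, 23)
  ... (continuing to 34P)
  34P = O

ord(P) = 34


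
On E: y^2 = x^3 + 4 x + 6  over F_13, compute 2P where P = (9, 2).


k = 2 = 10_2 (binary, LSB first: 01)
Double-and-add from P = (9, 2):
  bit 0 = 0: acc unchanged = O
  bit 1 = 1: acc = O + (8, 11) = (8, 11)

2P = (8, 11)


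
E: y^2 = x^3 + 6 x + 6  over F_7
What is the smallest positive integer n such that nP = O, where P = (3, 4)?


Compute successive multiples of P until we hit O:
  1P = (3, 4)
  2P = (5, 0)
  3P = (3, 3)
  4P = O

ord(P) = 4


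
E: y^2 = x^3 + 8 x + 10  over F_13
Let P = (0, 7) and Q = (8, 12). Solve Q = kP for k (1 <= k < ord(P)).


Enumerate multiples of P until we hit Q = (8, 12):
  1P = (0, 7)
  2P = (12, 1)
  3P = (11, 5)
  4P = (3, 3)
  5P = (6, 1)
  6P = (8, 1)
  7P = (8, 12)
Match found at i = 7.

k = 7


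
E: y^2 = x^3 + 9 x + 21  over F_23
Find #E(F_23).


For each x in F_23, count y with y^2 = x^3 + 9 x + 21 mod 23:
  x = 1: RHS = 8, y in [10, 13]  -> 2 point(s)
  x = 2: RHS = 1, y in [1, 22]  -> 2 point(s)
  x = 3: RHS = 6, y in [11, 12]  -> 2 point(s)
  x = 4: RHS = 6, y in [11, 12]  -> 2 point(s)
  x = 7: RHS = 13, y in [6, 17]  -> 2 point(s)
  x = 9: RHS = 3, y in [7, 16]  -> 2 point(s)
  x = 11: RHS = 2, y in [5, 18]  -> 2 point(s)
  x = 13: RHS = 12, y in [9, 14]  -> 2 point(s)
  x = 14: RHS = 16, y in [4, 19]  -> 2 point(s)
  x = 15: RHS = 12, y in [9, 14]  -> 2 point(s)
  x = 16: RHS = 6, y in [11, 12]  -> 2 point(s)
  x = 17: RHS = 4, y in [2, 21]  -> 2 point(s)
  x = 18: RHS = 12, y in [9, 14]  -> 2 point(s)
  x = 19: RHS = 13, y in [6, 17]  -> 2 point(s)
  x = 20: RHS = 13, y in [6, 17]  -> 2 point(s)
  x = 21: RHS = 18, y in [8, 15]  -> 2 point(s)
Affine points: 32. Add the point at infinity: total = 33.

#E(F_23) = 33


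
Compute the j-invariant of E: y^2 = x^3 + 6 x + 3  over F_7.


Delta = -16(4 a^3 + 27 b^2) mod 7 = 5
-1728 * (4 a)^3 = -1728 * (4*6)^3 mod 7 = 6
j = 6 * 5^(-1) mod 7 = 4

j = 4 (mod 7)


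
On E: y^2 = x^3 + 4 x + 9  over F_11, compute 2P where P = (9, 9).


Doubling: s = (3 x1^2 + a) / (2 y1)
s = (3*9^2 + 4) / (2*9) mod 11 = 7
x3 = s^2 - 2 x1 mod 11 = 7^2 - 2*9 = 9
y3 = s (x1 - x3) - y1 mod 11 = 7 * (9 - 9) - 9 = 2

2P = (9, 2)


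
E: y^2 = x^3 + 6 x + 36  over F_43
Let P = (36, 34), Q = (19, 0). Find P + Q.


P != Q, so use the chord formula.
s = (y2 - y1) / (x2 - x1) = (9) / (26) mod 43 = 2
x3 = s^2 - x1 - x2 mod 43 = 2^2 - 36 - 19 = 35
y3 = s (x1 - x3) - y1 mod 43 = 2 * (36 - 35) - 34 = 11

P + Q = (35, 11)


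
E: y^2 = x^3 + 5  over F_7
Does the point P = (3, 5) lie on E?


Check whether y^2 = x^3 + 0 x + 5 (mod 7) for (x, y) = (3, 5).
LHS: y^2 = 5^2 mod 7 = 4
RHS: x^3 + 0 x + 5 = 3^3 + 0*3 + 5 mod 7 = 4
LHS = RHS

Yes, on the curve


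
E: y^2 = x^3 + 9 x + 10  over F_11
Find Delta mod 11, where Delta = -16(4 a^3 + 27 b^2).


4 a^3 + 27 b^2 = 4*9^3 + 27*10^2 = 2916 + 2700 = 5616
Delta = -16 * (5616) = -89856
Delta mod 11 = 3

Delta = 3 (mod 11)


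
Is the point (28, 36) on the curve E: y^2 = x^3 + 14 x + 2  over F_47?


Check whether y^2 = x^3 + 14 x + 2 (mod 47) for (x, y) = (28, 36).
LHS: y^2 = 36^2 mod 47 = 27
RHS: x^3 + 14 x + 2 = 28^3 + 14*28 + 2 mod 47 = 21
LHS != RHS

No, not on the curve


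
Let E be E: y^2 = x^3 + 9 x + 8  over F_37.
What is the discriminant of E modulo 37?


4 a^3 + 27 b^2 = 4*9^3 + 27*8^2 = 2916 + 1728 = 4644
Delta = -16 * (4644) = -74304
Delta mod 37 = 29

Delta = 29 (mod 37)


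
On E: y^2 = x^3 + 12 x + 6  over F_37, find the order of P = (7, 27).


Compute successive multiples of P until we hit O:
  1P = (7, 27)
  2P = (11, 27)
  3P = (19, 10)
  4P = (22, 22)
  5P = (4, 9)
  6P = (25, 13)
  7P = (12, 18)
  8P = (2, 1)
  ... (continuing to 35P)
  35P = O

ord(P) = 35


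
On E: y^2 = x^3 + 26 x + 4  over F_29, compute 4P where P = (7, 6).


k = 4 = 100_2 (binary, LSB first: 001)
Double-and-add from P = (7, 6):
  bit 0 = 0: acc unchanged = O
  bit 1 = 0: acc unchanged = O
  bit 2 = 1: acc = O + (17, 20) = (17, 20)

4P = (17, 20)


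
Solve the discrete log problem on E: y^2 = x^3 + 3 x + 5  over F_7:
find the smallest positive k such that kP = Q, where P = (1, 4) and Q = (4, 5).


Enumerate multiples of P until we hit Q = (4, 5):
  1P = (1, 4)
  2P = (6, 1)
  3P = (4, 2)
  4P = (4, 5)
Match found at i = 4.

k = 4


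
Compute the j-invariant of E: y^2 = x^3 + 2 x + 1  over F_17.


Delta = -16(4 a^3 + 27 b^2) mod 17 = 8
-1728 * (4 a)^3 = -1728 * (4*2)^3 mod 17 = 12
j = 12 * 8^(-1) mod 17 = 10

j = 10 (mod 17)


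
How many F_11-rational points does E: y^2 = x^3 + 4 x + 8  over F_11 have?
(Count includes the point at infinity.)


For each x in F_11, count y with y^2 = x^3 + 4 x + 8 mod 11:
  x = 3: RHS = 3, y in [5, 6]  -> 2 point(s)
  x = 4: RHS = 0, y in [0]  -> 1 point(s)
  x = 7: RHS = 5, y in [4, 7]  -> 2 point(s)
  x = 9: RHS = 3, y in [5, 6]  -> 2 point(s)
  x = 10: RHS = 3, y in [5, 6]  -> 2 point(s)
Affine points: 9. Add the point at infinity: total = 10.

#E(F_11) = 10


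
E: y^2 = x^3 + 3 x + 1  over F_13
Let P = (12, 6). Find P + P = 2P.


Doubling: s = (3 x1^2 + a) / (2 y1)
s = (3*12^2 + 3) / (2*6) mod 13 = 7
x3 = s^2 - 2 x1 mod 13 = 7^2 - 2*12 = 12
y3 = s (x1 - x3) - y1 mod 13 = 7 * (12 - 12) - 6 = 7

2P = (12, 7)


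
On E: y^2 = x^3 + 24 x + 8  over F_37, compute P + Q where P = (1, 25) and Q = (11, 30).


P != Q, so use the chord formula.
s = (y2 - y1) / (x2 - x1) = (5) / (10) mod 37 = 19
x3 = s^2 - x1 - x2 mod 37 = 19^2 - 1 - 11 = 16
y3 = s (x1 - x3) - y1 mod 37 = 19 * (1 - 16) - 25 = 23

P + Q = (16, 23)


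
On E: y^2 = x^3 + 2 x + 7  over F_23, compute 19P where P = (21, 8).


k = 19 = 10011_2 (binary, LSB first: 11001)
Double-and-add from P = (21, 8):
  bit 0 = 1: acc = O + (21, 8) = (21, 8)
  bit 1 = 1: acc = (21, 8) + (8, 12) = (19, 2)
  bit 2 = 0: acc unchanged = (19, 2)
  bit 3 = 0: acc unchanged = (19, 2)
  bit 4 = 1: acc = (19, 2) + (5, 21) = (8, 11)

19P = (8, 11)


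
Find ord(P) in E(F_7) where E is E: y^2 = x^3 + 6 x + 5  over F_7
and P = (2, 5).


Compute successive multiples of P until we hit O:
  1P = (2, 5)
  2P = (4, 4)
  3P = (3, 6)
  4P = (3, 1)
  5P = (4, 3)
  6P = (2, 2)
  7P = O

ord(P) = 7


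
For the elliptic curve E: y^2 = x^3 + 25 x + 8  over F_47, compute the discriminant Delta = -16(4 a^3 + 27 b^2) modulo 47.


4 a^3 + 27 b^2 = 4*25^3 + 27*8^2 = 62500 + 1728 = 64228
Delta = -16 * (64228) = -1027648
Delta mod 47 = 7

Delta = 7 (mod 47)


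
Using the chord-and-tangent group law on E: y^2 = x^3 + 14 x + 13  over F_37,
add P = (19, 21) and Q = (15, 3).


P != Q, so use the chord formula.
s = (y2 - y1) / (x2 - x1) = (19) / (33) mod 37 = 23
x3 = s^2 - x1 - x2 mod 37 = 23^2 - 19 - 15 = 14
y3 = s (x1 - x3) - y1 mod 37 = 23 * (19 - 14) - 21 = 20

P + Q = (14, 20)


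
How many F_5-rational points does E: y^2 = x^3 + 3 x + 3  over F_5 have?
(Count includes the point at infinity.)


For each x in F_5, count y with y^2 = x^3 + 3 x + 3 mod 5:
  x = 3: RHS = 4, y in [2, 3]  -> 2 point(s)
  x = 4: RHS = 4, y in [2, 3]  -> 2 point(s)
Affine points: 4. Add the point at infinity: total = 5.

#E(F_5) = 5


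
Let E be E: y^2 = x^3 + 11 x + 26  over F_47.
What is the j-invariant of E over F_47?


Delta = -16(4 a^3 + 27 b^2) mod 47 = 6
-1728 * (4 a)^3 = -1728 * (4*11)^3 mod 47 = 32
j = 32 * 6^(-1) mod 47 = 21

j = 21 (mod 47)


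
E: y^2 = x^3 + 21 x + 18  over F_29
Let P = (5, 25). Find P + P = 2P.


Doubling: s = (3 x1^2 + a) / (2 y1)
s = (3*5^2 + 21) / (2*25) mod 29 = 17
x3 = s^2 - 2 x1 mod 29 = 17^2 - 2*5 = 18
y3 = s (x1 - x3) - y1 mod 29 = 17 * (5 - 18) - 25 = 15

2P = (18, 15)


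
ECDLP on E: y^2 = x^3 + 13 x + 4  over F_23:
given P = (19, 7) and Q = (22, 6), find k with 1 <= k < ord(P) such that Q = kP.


Enumerate multiples of P until we hit Q = (22, 6):
  1P = (19, 7)
  2P = (21, 4)
  3P = (14, 20)
  4P = (17, 20)
  5P = (12, 5)
  6P = (1, 8)
  7P = (15, 3)
  8P = (13, 22)
  9P = (3, 22)
  10P = (7, 22)
  11P = (0, 21)
  12P = (22, 17)
  13P = (11, 12)
  14P = (11, 11)
  15P = (22, 6)
Match found at i = 15.

k = 15


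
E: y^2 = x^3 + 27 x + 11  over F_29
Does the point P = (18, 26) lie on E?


Check whether y^2 = x^3 + 27 x + 11 (mod 29) for (x, y) = (18, 26).
LHS: y^2 = 26^2 mod 29 = 9
RHS: x^3 + 27 x + 11 = 18^3 + 27*18 + 11 mod 29 = 7
LHS != RHS

No, not on the curve


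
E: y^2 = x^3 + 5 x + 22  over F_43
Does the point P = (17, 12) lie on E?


Check whether y^2 = x^3 + 5 x + 22 (mod 43) for (x, y) = (17, 12).
LHS: y^2 = 12^2 mod 43 = 15
RHS: x^3 + 5 x + 22 = 17^3 + 5*17 + 22 mod 43 = 32
LHS != RHS

No, not on the curve


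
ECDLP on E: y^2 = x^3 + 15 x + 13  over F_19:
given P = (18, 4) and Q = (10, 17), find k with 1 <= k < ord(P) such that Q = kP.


Enumerate multiples of P until we hit Q = (10, 17):
  1P = (18, 4)
  2P = (13, 12)
  3P = (5, 17)
  4P = (16, 13)
  5P = (10, 17)
Match found at i = 5.

k = 5


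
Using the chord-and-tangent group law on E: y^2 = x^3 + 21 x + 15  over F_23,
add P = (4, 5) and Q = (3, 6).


P != Q, so use the chord formula.
s = (y2 - y1) / (x2 - x1) = (1) / (22) mod 23 = 22
x3 = s^2 - x1 - x2 mod 23 = 22^2 - 4 - 3 = 17
y3 = s (x1 - x3) - y1 mod 23 = 22 * (4 - 17) - 5 = 8

P + Q = (17, 8)


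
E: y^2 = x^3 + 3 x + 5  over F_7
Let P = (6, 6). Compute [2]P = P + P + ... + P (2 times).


k = 2 = 10_2 (binary, LSB first: 01)
Double-and-add from P = (6, 6):
  bit 0 = 0: acc unchanged = O
  bit 1 = 1: acc = O + (4, 2) = (4, 2)

2P = (4, 2)


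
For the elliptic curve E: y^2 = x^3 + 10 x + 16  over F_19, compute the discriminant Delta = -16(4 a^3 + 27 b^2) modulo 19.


4 a^3 + 27 b^2 = 4*10^3 + 27*16^2 = 4000 + 6912 = 10912
Delta = -16 * (10912) = -174592
Delta mod 19 = 18

Delta = 18 (mod 19)


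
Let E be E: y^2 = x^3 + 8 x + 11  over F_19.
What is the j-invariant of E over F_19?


Delta = -16(4 a^3 + 27 b^2) mod 19 = 4
-1728 * (4 a)^3 = -1728 * (4*8)^3 mod 19 = 12
j = 12 * 4^(-1) mod 19 = 3

j = 3 (mod 19)


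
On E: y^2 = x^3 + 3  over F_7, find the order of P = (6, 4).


Compute successive multiples of P until we hit O:
  1P = (6, 4)
  2P = (4, 2)
  3P = (5, 4)
  4P = (3, 3)
  5P = (2, 2)
  6P = (1, 2)
  7P = (1, 5)
  8P = (2, 5)
  ... (continuing to 13P)
  13P = O

ord(P) = 13


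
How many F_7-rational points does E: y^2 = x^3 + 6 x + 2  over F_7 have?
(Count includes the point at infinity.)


For each x in F_7, count y with y^2 = x^3 + 6 x + 2 mod 7:
  x = 0: RHS = 2, y in [3, 4]  -> 2 point(s)
  x = 1: RHS = 2, y in [3, 4]  -> 2 point(s)
  x = 2: RHS = 1, y in [1, 6]  -> 2 point(s)
  x = 6: RHS = 2, y in [3, 4]  -> 2 point(s)
Affine points: 8. Add the point at infinity: total = 9.

#E(F_7) = 9


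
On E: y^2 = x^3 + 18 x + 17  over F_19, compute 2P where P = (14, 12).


Doubling: s = (3 x1^2 + a) / (2 y1)
s = (3*14^2 + 18) / (2*12) mod 19 = 11
x3 = s^2 - 2 x1 mod 19 = 11^2 - 2*14 = 17
y3 = s (x1 - x3) - y1 mod 19 = 11 * (14 - 17) - 12 = 12

2P = (17, 12)


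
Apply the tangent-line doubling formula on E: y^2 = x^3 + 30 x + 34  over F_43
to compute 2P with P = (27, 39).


Doubling: s = (3 x1^2 + a) / (2 y1)
s = (3*27^2 + 30) / (2*39) mod 43 = 40
x3 = s^2 - 2 x1 mod 43 = 40^2 - 2*27 = 41
y3 = s (x1 - x3) - y1 mod 43 = 40 * (27 - 41) - 39 = 3

2P = (41, 3)


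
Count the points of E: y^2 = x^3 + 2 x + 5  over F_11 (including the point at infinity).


For each x in F_11, count y with y^2 = x^3 + 2 x + 5 mod 11:
  x = 0: RHS = 5, y in [4, 7]  -> 2 point(s)
  x = 3: RHS = 5, y in [4, 7]  -> 2 point(s)
  x = 4: RHS = 0, y in [0]  -> 1 point(s)
  x = 8: RHS = 5, y in [4, 7]  -> 2 point(s)
  x = 9: RHS = 4, y in [2, 9]  -> 2 point(s)
Affine points: 9. Add the point at infinity: total = 10.

#E(F_11) = 10


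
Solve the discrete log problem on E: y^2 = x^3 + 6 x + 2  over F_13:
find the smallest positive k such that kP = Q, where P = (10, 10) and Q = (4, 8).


Enumerate multiples of P until we hit Q = (4, 8):
  1P = (10, 10)
  2P = (7, 6)
  3P = (5, 1)
  4P = (8, 4)
  5P = (4, 8)
Match found at i = 5.

k = 5


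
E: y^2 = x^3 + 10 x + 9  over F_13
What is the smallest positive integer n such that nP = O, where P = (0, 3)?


Compute successive multiples of P until we hit O:
  1P = (0, 3)
  2P = (10, 2)
  3P = (6, 8)
  4P = (3, 1)
  5P = (9, 3)
  6P = (4, 10)
  7P = (8, 9)
  8P = (8, 4)
  ... (continuing to 15P)
  15P = O

ord(P) = 15


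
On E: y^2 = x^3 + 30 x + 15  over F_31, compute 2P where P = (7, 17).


k = 2 = 10_2 (binary, LSB first: 01)
Double-and-add from P = (7, 17):
  bit 0 = 0: acc unchanged = O
  bit 1 = 1: acc = O + (26, 9) = (26, 9)

2P = (26, 9)


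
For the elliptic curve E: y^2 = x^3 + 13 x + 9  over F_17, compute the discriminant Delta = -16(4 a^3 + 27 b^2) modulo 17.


4 a^3 + 27 b^2 = 4*13^3 + 27*9^2 = 8788 + 2187 = 10975
Delta = -16 * (10975) = -175600
Delta mod 17 = 10

Delta = 10 (mod 17)


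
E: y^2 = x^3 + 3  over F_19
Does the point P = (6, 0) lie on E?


Check whether y^2 = x^3 + 0 x + 3 (mod 19) for (x, y) = (6, 0).
LHS: y^2 = 0^2 mod 19 = 0
RHS: x^3 + 0 x + 3 = 6^3 + 0*6 + 3 mod 19 = 10
LHS != RHS

No, not on the curve
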